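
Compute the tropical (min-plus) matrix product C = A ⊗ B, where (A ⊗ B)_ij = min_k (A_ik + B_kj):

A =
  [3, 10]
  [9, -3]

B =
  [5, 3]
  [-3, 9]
A ⊗ B =
  [7, 6]
  [-6, 6]

Apply the min-plus product entry-by-entry:
  C[0][0] = min over k of (A[0][0] + B[0][0] = 3 + 5 = 8, A[0][1] + B[1][0] = 10 + -3 = 7) = 7 (attained at k = 1)
  C[0][1] = min over k of (A[0][0] + B[0][1] = 3 + 3 = 6, A[0][1] + B[1][1] = 10 + 9 = 19) = 6 (attained at k = 0)
  C[1][0] = min over k of (A[1][0] + B[0][0] = 9 + 5 = 14, A[1][1] + B[1][0] = -3 + -3 = -6) = -6 (attained at k = 1)
  C[1][1] = min over k of (A[1][0] + B[0][1] = 9 + 3 = 12, A[1][1] + B[1][1] = -3 + 9 = 6) = 6 (attained at k = 1)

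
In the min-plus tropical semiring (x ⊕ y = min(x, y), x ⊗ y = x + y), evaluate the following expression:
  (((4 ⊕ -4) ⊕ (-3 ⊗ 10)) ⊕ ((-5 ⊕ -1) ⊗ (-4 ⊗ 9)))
(((4 ⊕ -4) ⊕ (-3 ⊗ 10)) ⊕ ((-5 ⊕ -1) ⊗ (-4 ⊗ 9))) = -4

Expand innermost to outermost. Recall ⊕ takes the minimum of its arguments and ⊗ takes their sum. Working out the expression (((4 ⊕ -4) ⊕ (-3 ⊗ 10)) ⊕ ((-5 ⊕ -1) ⊗ (-4 ⊗ 9))) gives -4.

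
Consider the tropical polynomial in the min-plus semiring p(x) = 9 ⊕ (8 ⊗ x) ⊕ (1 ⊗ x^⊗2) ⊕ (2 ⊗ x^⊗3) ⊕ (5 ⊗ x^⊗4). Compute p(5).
p(5) = 9

A tropical monomial a ⊗ x^⊗i evaluates to a + i · x. Evaluating each term at x = 5:
  Term 0 contributes 9 + 0 · 5 = 9
  Term 1 contributes 8 + 1 · 5 = 13
  Term 2 contributes 1 + 2 · 5 = 11
  Term 3 contributes 2 + 3 · 5 = 17
  Term 4 contributes 5 + 4 · 5 = 25
p(5) = ⊕ of these = min[9, 13, 11, 17, 25] = 9.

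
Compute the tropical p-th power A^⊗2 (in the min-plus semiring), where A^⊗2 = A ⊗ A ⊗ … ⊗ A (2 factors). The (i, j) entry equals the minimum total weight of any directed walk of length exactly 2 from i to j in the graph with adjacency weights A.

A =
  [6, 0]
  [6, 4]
A^⊗2 =
  [6, 4]
  [10, 6]

Each entry (A^⊗2)_ij equals the minimum over all length-2 walks i = v_0 → v_1 → … → v_2 = j of Σ_t A[v_t][v_{t+1}]. For example, for (i, j) = (0, 1) we minimise over 2 possible intermediate vertex sequences; the minimum is 4, attained along the walk 0 → 1 → 1.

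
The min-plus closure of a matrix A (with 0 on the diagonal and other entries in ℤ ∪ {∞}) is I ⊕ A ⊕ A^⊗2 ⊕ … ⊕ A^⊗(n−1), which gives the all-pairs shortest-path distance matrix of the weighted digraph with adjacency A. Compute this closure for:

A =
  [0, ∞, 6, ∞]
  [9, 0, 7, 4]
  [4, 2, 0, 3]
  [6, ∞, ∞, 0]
Closure =
  [0, 8, 6, 9]
  [9, 0, 7, 4]
  [4, 2, 0, 3]
  [6, 14, 12, 0]

This is the Floyd-Warshall all-pairs shortest-path computation. For each intermediate vertex k = 0, 1, …, 3, update dist[i][j] ← min(dist[i][j], dist[i][k] + dist[k][j]). The final matrix gives, for each (i, j), the minimum total weight of any directed path from i to j (possibly empty when i = j).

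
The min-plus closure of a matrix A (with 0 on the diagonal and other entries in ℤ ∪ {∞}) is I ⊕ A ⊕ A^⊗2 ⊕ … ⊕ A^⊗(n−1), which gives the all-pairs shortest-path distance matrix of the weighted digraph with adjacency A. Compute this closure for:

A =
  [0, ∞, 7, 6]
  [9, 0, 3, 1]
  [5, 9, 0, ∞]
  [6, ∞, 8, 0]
Closure =
  [0, 16, 7, 6]
  [7, 0, 3, 1]
  [5, 9, 0, 10]
  [6, 17, 8, 0]

This is the Floyd-Warshall all-pairs shortest-path computation. For each intermediate vertex k = 0, 1, …, 3, update dist[i][j] ← min(dist[i][j], dist[i][k] + dist[k][j]). The final matrix gives, for each (i, j), the minimum total weight of any directed path from i to j (possibly empty when i = j).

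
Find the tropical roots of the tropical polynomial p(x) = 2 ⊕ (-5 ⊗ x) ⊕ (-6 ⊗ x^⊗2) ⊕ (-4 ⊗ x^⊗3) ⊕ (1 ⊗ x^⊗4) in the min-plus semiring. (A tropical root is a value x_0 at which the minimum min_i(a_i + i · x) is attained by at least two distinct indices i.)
Roots: {-5, -2, 1, 7}

Each tropical root is a break point of the lower envelope of the lines y = a_i + i · x (there are 5 lines, with slopes 0, 1, ..., 4). Only the lines that attain the minimum somewhere contribute to roots; other lines are dominated. Here the surviving (envelope) indices are i = 4, i = 3, i = 2, i = 1, i = 0.
Intersections between consecutive envelope lines give the roots: for adjacent envelope indices i < j the intersection is x = (a_i − a_j) / (j − i). Reading off the sorted break points: {-5, -2, 1, 7}.
Verification: at each break x_0, at least two indices attain the minimum of min_i(a_i + i · x_0).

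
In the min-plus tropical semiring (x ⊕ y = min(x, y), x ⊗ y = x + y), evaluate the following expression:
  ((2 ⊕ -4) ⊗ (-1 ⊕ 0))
((2 ⊕ -4) ⊗ (-1 ⊕ 0)) = -5

Expand innermost to outermost. Recall ⊕ takes the minimum of its arguments and ⊗ takes their sum. Working out the expression ((2 ⊕ -4) ⊗ (-1 ⊕ 0)) gives -5.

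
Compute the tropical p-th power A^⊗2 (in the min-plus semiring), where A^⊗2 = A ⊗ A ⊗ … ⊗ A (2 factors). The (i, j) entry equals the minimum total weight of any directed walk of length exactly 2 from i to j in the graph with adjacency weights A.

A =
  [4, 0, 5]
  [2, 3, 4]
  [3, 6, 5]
A^⊗2 =
  [2, 3, 4]
  [5, 2, 7]
  [7, 3, 8]

Each entry (A^⊗2)_ij equals the minimum over all length-2 walks i = v_0 → v_1 → … → v_2 = j of Σ_t A[v_t][v_{t+1}]. For example, for (i, j) = (0, 2) we minimise over 3 possible intermediate vertex sequences; the minimum is 4, attained along the walk 0 → 1 → 2.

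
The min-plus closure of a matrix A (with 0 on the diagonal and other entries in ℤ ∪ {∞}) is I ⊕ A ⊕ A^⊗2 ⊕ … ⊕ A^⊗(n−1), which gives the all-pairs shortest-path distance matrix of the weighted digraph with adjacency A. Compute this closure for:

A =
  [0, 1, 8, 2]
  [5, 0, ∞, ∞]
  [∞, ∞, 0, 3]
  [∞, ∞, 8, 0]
Closure =
  [0, 1, 8, 2]
  [5, 0, 13, 7]
  [∞, ∞, 0, 3]
  [∞, ∞, 8, 0]

This is the Floyd-Warshall all-pairs shortest-path computation. For each intermediate vertex k = 0, 1, …, 3, update dist[i][j] ← min(dist[i][j], dist[i][k] + dist[k][j]). The final matrix gives, for each (i, j), the minimum total weight of any directed path from i to j (possibly empty when i = j).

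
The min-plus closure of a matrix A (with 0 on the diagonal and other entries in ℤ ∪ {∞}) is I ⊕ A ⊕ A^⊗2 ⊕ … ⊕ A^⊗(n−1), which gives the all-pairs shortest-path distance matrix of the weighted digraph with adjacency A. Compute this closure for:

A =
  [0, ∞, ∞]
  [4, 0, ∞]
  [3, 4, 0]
Closure =
  [0, ∞, ∞]
  [4, 0, ∞]
  [3, 4, 0]

This is the Floyd-Warshall all-pairs shortest-path computation. For each intermediate vertex k = 0, 1, …, 2, update dist[i][j] ← min(dist[i][j], dist[i][k] + dist[k][j]). The final matrix gives, for each (i, j), the minimum total weight of any directed path from i to j (possibly empty when i = j).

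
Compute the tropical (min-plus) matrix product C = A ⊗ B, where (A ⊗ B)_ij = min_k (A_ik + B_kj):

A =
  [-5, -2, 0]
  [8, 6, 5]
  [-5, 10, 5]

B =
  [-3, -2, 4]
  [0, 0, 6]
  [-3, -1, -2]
A ⊗ B =
  [-8, -7, -2]
  [2, 4, 3]
  [-8, -7, -1]

Apply the min-plus product entry-by-entry:
  C[0][0] = min over k of (A[0][0] + B[0][0] = -5 + -3 = -8, A[0][1] + B[1][0] = -2 + 0 = -2, A[0][2] + B[2][0] = 0 + -3 = -3) = -8 (attained at k = 0)
  C[0][1] = min over k of (A[0][0] + B[0][1] = -5 + -2 = -7, A[0][1] + B[1][1] = -2 + 0 = -2, A[0][2] + B[2][1] = 0 + -1 = -1) = -7 (attained at k = 0)
  C[0][2] = min over k of (A[0][0] + B[0][2] = -5 + 4 = -1, A[0][1] + B[1][2] = -2 + 6 = 4, A[0][2] + B[2][2] = 0 + -2 = -2) = -2 (attained at k = 2)
  C[1][0] = min over k of (A[1][0] + B[0][0] = 8 + -3 = 5, A[1][1] + B[1][0] = 6 + 0 = 6, A[1][2] + B[2][0] = 5 + -3 = 2) = 2 (attained at k = 2)
  C[1][1] = min over k of (A[1][0] + B[0][1] = 8 + -2 = 6, A[1][1] + B[1][1] = 6 + 0 = 6, A[1][2] + B[2][1] = 5 + -1 = 4) = 4 (attained at k = 2)
  C[1][2] = min over k of (A[1][0] + B[0][2] = 8 + 4 = 12, A[1][1] + B[1][2] = 6 + 6 = 12, A[1][2] + B[2][2] = 5 + -2 = 3) = 3 (attained at k = 2)
  C[2][0] = min over k of (A[2][0] + B[0][0] = -5 + -3 = -8, A[2][1] + B[1][0] = 10 + 0 = 10, A[2][2] + B[2][0] = 5 + -3 = 2) = -8 (attained at k = 0)
  C[2][1] = min over k of (A[2][0] + B[0][1] = -5 + -2 = -7, A[2][1] + B[1][1] = 10 + 0 = 10, A[2][2] + B[2][1] = 5 + -1 = 4) = -7 (attained at k = 0)
  C[2][2] = min over k of (A[2][0] + B[0][2] = -5 + 4 = -1, A[2][1] + B[1][2] = 10 + 6 = 16, A[2][2] + B[2][2] = 5 + -2 = 3) = -1 (attained at k = 0)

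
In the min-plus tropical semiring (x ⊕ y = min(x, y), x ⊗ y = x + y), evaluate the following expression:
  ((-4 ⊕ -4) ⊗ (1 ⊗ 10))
((-4 ⊕ -4) ⊗ (1 ⊗ 10)) = 7

Expand innermost to outermost. Recall ⊕ takes the minimum of its arguments and ⊗ takes their sum. Working out the expression ((-4 ⊕ -4) ⊗ (1 ⊗ 10)) gives 7.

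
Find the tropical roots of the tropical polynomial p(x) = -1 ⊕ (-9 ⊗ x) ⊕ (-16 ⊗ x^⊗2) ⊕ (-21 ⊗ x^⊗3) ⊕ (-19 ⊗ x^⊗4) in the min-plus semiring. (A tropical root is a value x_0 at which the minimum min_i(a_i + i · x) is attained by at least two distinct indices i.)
Roots: {-2, 5, 7, 8}

Each tropical root is a break point of the lower envelope of the lines y = a_i + i · x (there are 5 lines, with slopes 0, 1, ..., 4). Only the lines that attain the minimum somewhere contribute to roots; other lines are dominated. Here the surviving (envelope) indices are i = 4, i = 3, i = 2, i = 1, i = 0.
Intersections between consecutive envelope lines give the roots: for adjacent envelope indices i < j the intersection is x = (a_i − a_j) / (j − i). Reading off the sorted break points: {-2, 5, 7, 8}.
Verification: at each break x_0, at least two indices attain the minimum of min_i(a_i + i · x_0).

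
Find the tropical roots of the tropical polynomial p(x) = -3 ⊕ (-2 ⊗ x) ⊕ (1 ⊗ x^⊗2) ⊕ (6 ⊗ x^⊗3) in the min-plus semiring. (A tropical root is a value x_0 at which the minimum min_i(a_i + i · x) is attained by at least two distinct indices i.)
Roots: {-5, -3, -1}

Each tropical root is a break point of the lower envelope of the lines y = a_i + i · x (there are 4 lines, with slopes 0, 1, ..., 3). Only the lines that attain the minimum somewhere contribute to roots; other lines are dominated. Here the surviving (envelope) indices are i = 3, i = 2, i = 1, i = 0.
Intersections between consecutive envelope lines give the roots: for adjacent envelope indices i < j the intersection is x = (a_i − a_j) / (j − i). Reading off the sorted break points: {-5, -3, -1}.
Verification: at each break x_0, at least two indices attain the minimum of min_i(a_i + i · x_0).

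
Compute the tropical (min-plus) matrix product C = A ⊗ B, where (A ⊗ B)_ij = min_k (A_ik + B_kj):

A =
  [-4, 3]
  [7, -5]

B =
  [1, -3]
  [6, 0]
A ⊗ B =
  [-3, -7]
  [1, -5]

Apply the min-plus product entry-by-entry:
  C[0][0] = min over k of (A[0][0] + B[0][0] = -4 + 1 = -3, A[0][1] + B[1][0] = 3 + 6 = 9) = -3 (attained at k = 0)
  C[0][1] = min over k of (A[0][0] + B[0][1] = -4 + -3 = -7, A[0][1] + B[1][1] = 3 + 0 = 3) = -7 (attained at k = 0)
  C[1][0] = min over k of (A[1][0] + B[0][0] = 7 + 1 = 8, A[1][1] + B[1][0] = -5 + 6 = 1) = 1 (attained at k = 1)
  C[1][1] = min over k of (A[1][0] + B[0][1] = 7 + -3 = 4, A[1][1] + B[1][1] = -5 + 0 = -5) = -5 (attained at k = 1)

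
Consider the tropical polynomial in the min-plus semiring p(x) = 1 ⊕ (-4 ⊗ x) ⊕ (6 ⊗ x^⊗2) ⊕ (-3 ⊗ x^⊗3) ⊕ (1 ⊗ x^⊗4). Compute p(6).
p(6) = 1

A tropical monomial a ⊗ x^⊗i evaluates to a + i · x. Evaluating each term at x = 6:
  Term 0 contributes 1 + 0 · 6 = 1
  Term 1 contributes -4 + 1 · 6 = 2
  Term 2 contributes 6 + 2 · 6 = 18
  Term 3 contributes -3 + 3 · 6 = 15
  Term 4 contributes 1 + 4 · 6 = 25
p(6) = ⊕ of these = min[1, 2, 18, 15, 25] = 1.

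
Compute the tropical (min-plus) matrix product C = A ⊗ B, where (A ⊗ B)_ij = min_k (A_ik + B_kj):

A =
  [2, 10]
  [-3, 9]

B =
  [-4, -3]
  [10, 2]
A ⊗ B =
  [-2, -1]
  [-7, -6]

Apply the min-plus product entry-by-entry:
  C[0][0] = min over k of (A[0][0] + B[0][0] = 2 + -4 = -2, A[0][1] + B[1][0] = 10 + 10 = 20) = -2 (attained at k = 0)
  C[0][1] = min over k of (A[0][0] + B[0][1] = 2 + -3 = -1, A[0][1] + B[1][1] = 10 + 2 = 12) = -1 (attained at k = 0)
  C[1][0] = min over k of (A[1][0] + B[0][0] = -3 + -4 = -7, A[1][1] + B[1][0] = 9 + 10 = 19) = -7 (attained at k = 0)
  C[1][1] = min over k of (A[1][0] + B[0][1] = -3 + -3 = -6, A[1][1] + B[1][1] = 9 + 2 = 11) = -6 (attained at k = 0)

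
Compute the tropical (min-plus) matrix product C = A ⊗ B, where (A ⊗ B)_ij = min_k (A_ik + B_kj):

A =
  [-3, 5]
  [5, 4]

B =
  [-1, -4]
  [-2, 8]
A ⊗ B =
  [-4, -7]
  [2, 1]

Apply the min-plus product entry-by-entry:
  C[0][0] = min over k of (A[0][0] + B[0][0] = -3 + -1 = -4, A[0][1] + B[1][0] = 5 + -2 = 3) = -4 (attained at k = 0)
  C[0][1] = min over k of (A[0][0] + B[0][1] = -3 + -4 = -7, A[0][1] + B[1][1] = 5 + 8 = 13) = -7 (attained at k = 0)
  C[1][0] = min over k of (A[1][0] + B[0][0] = 5 + -1 = 4, A[1][1] + B[1][0] = 4 + -2 = 2) = 2 (attained at k = 1)
  C[1][1] = min over k of (A[1][0] + B[0][1] = 5 + -4 = 1, A[1][1] + B[1][1] = 4 + 8 = 12) = 1 (attained at k = 0)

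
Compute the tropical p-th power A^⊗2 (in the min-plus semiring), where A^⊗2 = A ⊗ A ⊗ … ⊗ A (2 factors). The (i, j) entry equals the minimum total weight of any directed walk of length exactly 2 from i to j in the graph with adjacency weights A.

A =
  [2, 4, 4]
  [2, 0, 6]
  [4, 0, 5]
A^⊗2 =
  [4, 4, 6]
  [2, 0, 6]
  [2, 0, 6]

Each entry (A^⊗2)_ij equals the minimum over all length-2 walks i = v_0 → v_1 → … → v_2 = j of Σ_t A[v_t][v_{t+1}]. For example, for (i, j) = (0, 2) we minimise over 3 possible intermediate vertex sequences; the minimum is 6, attained along the walk 0 → 0 → 2.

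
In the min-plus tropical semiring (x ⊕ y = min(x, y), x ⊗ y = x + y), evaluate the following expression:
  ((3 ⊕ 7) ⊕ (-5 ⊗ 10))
((3 ⊕ 7) ⊕ (-5 ⊗ 10)) = 3

Expand innermost to outermost. Recall ⊕ takes the minimum of its arguments and ⊗ takes their sum. Working out the expression ((3 ⊕ 7) ⊕ (-5 ⊗ 10)) gives 3.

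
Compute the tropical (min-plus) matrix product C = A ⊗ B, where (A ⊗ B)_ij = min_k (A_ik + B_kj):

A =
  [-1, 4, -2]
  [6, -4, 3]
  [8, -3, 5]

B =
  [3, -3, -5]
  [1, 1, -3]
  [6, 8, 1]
A ⊗ B =
  [2, -4, -6]
  [-3, -3, -7]
  [-2, -2, -6]

Apply the min-plus product entry-by-entry:
  C[0][0] = min over k of (A[0][0] + B[0][0] = -1 + 3 = 2, A[0][1] + B[1][0] = 4 + 1 = 5, A[0][2] + B[2][0] = -2 + 6 = 4) = 2 (attained at k = 0)
  C[0][1] = min over k of (A[0][0] + B[0][1] = -1 + -3 = -4, A[0][1] + B[1][1] = 4 + 1 = 5, A[0][2] + B[2][1] = -2 + 8 = 6) = -4 (attained at k = 0)
  C[0][2] = min over k of (A[0][0] + B[0][2] = -1 + -5 = -6, A[0][1] + B[1][2] = 4 + -3 = 1, A[0][2] + B[2][2] = -2 + 1 = -1) = -6 (attained at k = 0)
  C[1][0] = min over k of (A[1][0] + B[0][0] = 6 + 3 = 9, A[1][1] + B[1][0] = -4 + 1 = -3, A[1][2] + B[2][0] = 3 + 6 = 9) = -3 (attained at k = 1)
  C[1][1] = min over k of (A[1][0] + B[0][1] = 6 + -3 = 3, A[1][1] + B[1][1] = -4 + 1 = -3, A[1][2] + B[2][1] = 3 + 8 = 11) = -3 (attained at k = 1)
  C[1][2] = min over k of (A[1][0] + B[0][2] = 6 + -5 = 1, A[1][1] + B[1][2] = -4 + -3 = -7, A[1][2] + B[2][2] = 3 + 1 = 4) = -7 (attained at k = 1)
  C[2][0] = min over k of (A[2][0] + B[0][0] = 8 + 3 = 11, A[2][1] + B[1][0] = -3 + 1 = -2, A[2][2] + B[2][0] = 5 + 6 = 11) = -2 (attained at k = 1)
  C[2][1] = min over k of (A[2][0] + B[0][1] = 8 + -3 = 5, A[2][1] + B[1][1] = -3 + 1 = -2, A[2][2] + B[2][1] = 5 + 8 = 13) = -2 (attained at k = 1)
  C[2][2] = min over k of (A[2][0] + B[0][2] = 8 + -5 = 3, A[2][1] + B[1][2] = -3 + -3 = -6, A[2][2] + B[2][2] = 5 + 1 = 6) = -6 (attained at k = 1)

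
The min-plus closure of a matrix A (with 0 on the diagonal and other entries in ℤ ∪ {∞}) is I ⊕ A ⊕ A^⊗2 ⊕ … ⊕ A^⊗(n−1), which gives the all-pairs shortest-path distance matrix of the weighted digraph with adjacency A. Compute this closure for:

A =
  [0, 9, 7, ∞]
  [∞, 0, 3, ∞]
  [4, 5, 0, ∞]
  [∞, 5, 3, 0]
Closure =
  [0, 9, 7, ∞]
  [7, 0, 3, ∞]
  [4, 5, 0, ∞]
  [7, 5, 3, 0]

This is the Floyd-Warshall all-pairs shortest-path computation. For each intermediate vertex k = 0, 1, …, 3, update dist[i][j] ← min(dist[i][j], dist[i][k] + dist[k][j]). The final matrix gives, for each (i, j), the minimum total weight of any directed path from i to j (possibly empty when i = j).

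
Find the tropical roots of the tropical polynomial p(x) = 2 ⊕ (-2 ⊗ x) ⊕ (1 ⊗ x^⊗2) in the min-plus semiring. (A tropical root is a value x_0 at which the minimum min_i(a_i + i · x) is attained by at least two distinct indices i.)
Roots: {-3, 4}

Each tropical root is a break point of the lower envelope of the lines y = a_i + i · x (there are 3 lines, with slopes 0, 1, ..., 2). Only the lines that attain the minimum somewhere contribute to roots; other lines are dominated. Here the surviving (envelope) indices are i = 2, i = 1, i = 0.
Intersections between consecutive envelope lines give the roots: for adjacent envelope indices i < j the intersection is x = (a_i − a_j) / (j − i). Reading off the sorted break points: {-3, 4}.
Verification: at each break x_0, at least two indices attain the minimum of min_i(a_i + i · x_0).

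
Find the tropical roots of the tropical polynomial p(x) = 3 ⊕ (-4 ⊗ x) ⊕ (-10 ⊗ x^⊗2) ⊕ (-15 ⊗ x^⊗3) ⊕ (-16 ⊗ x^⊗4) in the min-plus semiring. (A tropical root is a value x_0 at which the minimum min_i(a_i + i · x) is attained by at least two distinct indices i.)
Roots: {1, 5, 6, 7}

Each tropical root is a break point of the lower envelope of the lines y = a_i + i · x (there are 5 lines, with slopes 0, 1, ..., 4). Only the lines that attain the minimum somewhere contribute to roots; other lines are dominated. Here the surviving (envelope) indices are i = 4, i = 3, i = 2, i = 1, i = 0.
Intersections between consecutive envelope lines give the roots: for adjacent envelope indices i < j the intersection is x = (a_i − a_j) / (j − i). Reading off the sorted break points: {1, 5, 6, 7}.
Verification: at each break x_0, at least two indices attain the minimum of min_i(a_i + i · x_0).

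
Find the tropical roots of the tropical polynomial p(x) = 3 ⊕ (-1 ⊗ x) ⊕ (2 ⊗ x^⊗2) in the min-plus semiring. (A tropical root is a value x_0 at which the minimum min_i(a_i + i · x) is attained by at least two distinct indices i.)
Roots: {-3, 4}

Each tropical root is a break point of the lower envelope of the lines y = a_i + i · x (there are 3 lines, with slopes 0, 1, ..., 2). Only the lines that attain the minimum somewhere contribute to roots; other lines are dominated. Here the surviving (envelope) indices are i = 2, i = 1, i = 0.
Intersections between consecutive envelope lines give the roots: for adjacent envelope indices i < j the intersection is x = (a_i − a_j) / (j − i). Reading off the sorted break points: {-3, 4}.
Verification: at each break x_0, at least two indices attain the minimum of min_i(a_i + i · x_0).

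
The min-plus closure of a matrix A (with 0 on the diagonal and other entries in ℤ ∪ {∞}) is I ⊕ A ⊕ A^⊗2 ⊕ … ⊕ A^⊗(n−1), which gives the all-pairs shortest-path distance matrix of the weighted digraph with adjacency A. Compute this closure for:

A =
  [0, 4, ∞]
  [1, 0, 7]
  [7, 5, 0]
Closure =
  [0, 4, 11]
  [1, 0, 7]
  [6, 5, 0]

This is the Floyd-Warshall all-pairs shortest-path computation. For each intermediate vertex k = 0, 1, …, 2, update dist[i][j] ← min(dist[i][j], dist[i][k] + dist[k][j]). The final matrix gives, for each (i, j), the minimum total weight of any directed path from i to j (possibly empty when i = j).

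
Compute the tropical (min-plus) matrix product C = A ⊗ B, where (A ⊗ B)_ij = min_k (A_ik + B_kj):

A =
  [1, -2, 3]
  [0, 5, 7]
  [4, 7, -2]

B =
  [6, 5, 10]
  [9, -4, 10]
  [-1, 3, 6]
A ⊗ B =
  [2, -6, 8]
  [6, 1, 10]
  [-3, 1, 4]

Apply the min-plus product entry-by-entry:
  C[0][0] = min over k of (A[0][0] + B[0][0] = 1 + 6 = 7, A[0][1] + B[1][0] = -2 + 9 = 7, A[0][2] + B[2][0] = 3 + -1 = 2) = 2 (attained at k = 2)
  C[0][1] = min over k of (A[0][0] + B[0][1] = 1 + 5 = 6, A[0][1] + B[1][1] = -2 + -4 = -6, A[0][2] + B[2][1] = 3 + 3 = 6) = -6 (attained at k = 1)
  C[0][2] = min over k of (A[0][0] + B[0][2] = 1 + 10 = 11, A[0][1] + B[1][2] = -2 + 10 = 8, A[0][2] + B[2][2] = 3 + 6 = 9) = 8 (attained at k = 1)
  C[1][0] = min over k of (A[1][0] + B[0][0] = 0 + 6 = 6, A[1][1] + B[1][0] = 5 + 9 = 14, A[1][2] + B[2][0] = 7 + -1 = 6) = 6 (attained at k = 0)
  C[1][1] = min over k of (A[1][0] + B[0][1] = 0 + 5 = 5, A[1][1] + B[1][1] = 5 + -4 = 1, A[1][2] + B[2][1] = 7 + 3 = 10) = 1 (attained at k = 1)
  C[1][2] = min over k of (A[1][0] + B[0][2] = 0 + 10 = 10, A[1][1] + B[1][2] = 5 + 10 = 15, A[1][2] + B[2][2] = 7 + 6 = 13) = 10 (attained at k = 0)
  C[2][0] = min over k of (A[2][0] + B[0][0] = 4 + 6 = 10, A[2][1] + B[1][0] = 7 + 9 = 16, A[2][2] + B[2][0] = -2 + -1 = -3) = -3 (attained at k = 2)
  C[2][1] = min over k of (A[2][0] + B[0][1] = 4 + 5 = 9, A[2][1] + B[1][1] = 7 + -4 = 3, A[2][2] + B[2][1] = -2 + 3 = 1) = 1 (attained at k = 2)
  C[2][2] = min over k of (A[2][0] + B[0][2] = 4 + 10 = 14, A[2][1] + B[1][2] = 7 + 10 = 17, A[2][2] + B[2][2] = -2 + 6 = 4) = 4 (attained at k = 2)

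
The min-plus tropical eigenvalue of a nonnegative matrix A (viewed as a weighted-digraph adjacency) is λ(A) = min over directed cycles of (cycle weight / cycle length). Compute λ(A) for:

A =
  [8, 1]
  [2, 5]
λ(A) = 3/2

Enumerate directed cycles and compute their means (weight / length). Sample:
  cycle 0 → 0: weight = 8, length = 1, mean = 8/1 ≈ 8.000
  cycle 1 → 1: weight = 5, length = 1, mean = 5/1 ≈ 5.000
  cycle 0 → 1 → 0: weight = 3, length = 2, mean = 3/2 ≈ 1.500
  cycle 1 → 0 → 1: weight = 3, length = 2, mean = 3/2 ≈ 1.500
Minimum mean = 1.500, attained e.g. along the cycle 0 → 1 → 0 with weight 3 and length 2. So λ(A) = 3/2 = 3/2.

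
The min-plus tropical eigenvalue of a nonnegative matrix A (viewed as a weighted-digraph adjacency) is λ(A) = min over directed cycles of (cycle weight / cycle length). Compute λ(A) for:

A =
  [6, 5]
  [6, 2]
λ(A) = 2

Enumerate directed cycles and compute their means (weight / length). Sample:
  cycle 0 → 0: weight = 6, length = 1, mean = 6/1 ≈ 6.000
  cycle 1 → 1: weight = 2, length = 1, mean = 2/1 ≈ 2.000
  cycle 0 → 1 → 0: weight = 11, length = 2, mean = 11/2 ≈ 5.500
  cycle 1 → 0 → 1: weight = 11, length = 2, mean = 11/2 ≈ 5.500
Minimum mean = 2.000, attained e.g. along the cycle 1 → 1 with weight 2 and length 1. So λ(A) = 2/1 = 2.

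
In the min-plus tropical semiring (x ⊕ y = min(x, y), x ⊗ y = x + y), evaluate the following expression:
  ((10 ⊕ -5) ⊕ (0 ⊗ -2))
((10 ⊕ -5) ⊕ (0 ⊗ -2)) = -5

Expand innermost to outermost. Recall ⊕ takes the minimum of its arguments and ⊗ takes their sum. Working out the expression ((10 ⊕ -5) ⊕ (0 ⊗ -2)) gives -5.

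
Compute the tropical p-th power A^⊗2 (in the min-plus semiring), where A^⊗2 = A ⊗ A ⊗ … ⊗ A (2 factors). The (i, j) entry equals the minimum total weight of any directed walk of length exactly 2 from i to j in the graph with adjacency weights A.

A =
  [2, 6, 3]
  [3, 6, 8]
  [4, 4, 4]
A^⊗2 =
  [4, 7, 5]
  [5, 9, 6]
  [6, 8, 7]

Each entry (A^⊗2)_ij equals the minimum over all length-2 walks i = v_0 → v_1 → … → v_2 = j of Σ_t A[v_t][v_{t+1}]. For example, for (i, j) = (0, 2) we minimise over 3 possible intermediate vertex sequences; the minimum is 5, attained along the walk 0 → 0 → 2.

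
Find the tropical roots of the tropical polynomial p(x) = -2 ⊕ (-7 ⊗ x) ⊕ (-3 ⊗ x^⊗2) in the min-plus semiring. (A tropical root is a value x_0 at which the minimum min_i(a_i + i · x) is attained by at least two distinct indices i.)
Roots: {-4, 5}

Each tropical root is a break point of the lower envelope of the lines y = a_i + i · x (there are 3 lines, with slopes 0, 1, ..., 2). Only the lines that attain the minimum somewhere contribute to roots; other lines are dominated. Here the surviving (envelope) indices are i = 2, i = 1, i = 0.
Intersections between consecutive envelope lines give the roots: for adjacent envelope indices i < j the intersection is x = (a_i − a_j) / (j − i). Reading off the sorted break points: {-4, 5}.
Verification: at each break x_0, at least two indices attain the minimum of min_i(a_i + i · x_0).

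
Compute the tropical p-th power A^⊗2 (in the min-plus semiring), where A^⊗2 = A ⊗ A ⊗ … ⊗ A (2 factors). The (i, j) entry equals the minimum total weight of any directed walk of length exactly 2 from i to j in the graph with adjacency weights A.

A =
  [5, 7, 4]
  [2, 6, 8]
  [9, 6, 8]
A^⊗2 =
  [9, 10, 9]
  [7, 9, 6]
  [8, 12, 13]

Each entry (A^⊗2)_ij equals the minimum over all length-2 walks i = v_0 → v_1 → … → v_2 = j of Σ_t A[v_t][v_{t+1}]. For example, for (i, j) = (0, 2) we minimise over 3 possible intermediate vertex sequences; the minimum is 9, attained along the walk 0 → 0 → 2.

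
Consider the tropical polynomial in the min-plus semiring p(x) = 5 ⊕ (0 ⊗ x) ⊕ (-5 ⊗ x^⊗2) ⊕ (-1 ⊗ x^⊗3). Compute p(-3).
p(-3) = -11

A tropical monomial a ⊗ x^⊗i evaluates to a + i · x. Evaluating each term at x = -3:
  Term 0 contributes 5 + 0 · -3 = 5
  Term 1 contributes 0 + 1 · -3 = -3
  Term 2 contributes -5 + 2 · -3 = -11
  Term 3 contributes -1 + 3 · -3 = -10
p(-3) = ⊕ of these = min[5, -3, -11, -10] = -11.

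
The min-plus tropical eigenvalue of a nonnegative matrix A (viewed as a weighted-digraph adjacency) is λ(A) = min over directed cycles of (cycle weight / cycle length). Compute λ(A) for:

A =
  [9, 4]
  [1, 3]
λ(A) = 5/2

Enumerate directed cycles and compute their means (weight / length). Sample:
  cycle 0 → 0: weight = 9, length = 1, mean = 9/1 ≈ 9.000
  cycle 1 → 1: weight = 3, length = 1, mean = 3/1 ≈ 3.000
  cycle 0 → 1 → 0: weight = 5, length = 2, mean = 5/2 ≈ 2.500
  cycle 1 → 0 → 1: weight = 5, length = 2, mean = 5/2 ≈ 2.500
Minimum mean = 2.500, attained e.g. along the cycle 0 → 1 → 0 with weight 5 and length 2. So λ(A) = 5/2 = 5/2.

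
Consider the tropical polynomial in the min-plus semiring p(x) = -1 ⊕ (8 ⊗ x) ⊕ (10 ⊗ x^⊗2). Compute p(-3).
p(-3) = -1

A tropical monomial a ⊗ x^⊗i evaluates to a + i · x. Evaluating each term at x = -3:
  Term 0 contributes -1 + 0 · -3 = -1
  Term 1 contributes 8 + 1 · -3 = 5
  Term 2 contributes 10 + 2 · -3 = 4
p(-3) = ⊕ of these = min[-1, 5, 4] = -1.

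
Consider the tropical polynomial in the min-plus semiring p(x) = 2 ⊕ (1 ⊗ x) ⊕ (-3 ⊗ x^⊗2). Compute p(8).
p(8) = 2

A tropical monomial a ⊗ x^⊗i evaluates to a + i · x. Evaluating each term at x = 8:
  Term 0 contributes 2 + 0 · 8 = 2
  Term 1 contributes 1 + 1 · 8 = 9
  Term 2 contributes -3 + 2 · 8 = 13
p(8) = ⊕ of these = min[2, 9, 13] = 2.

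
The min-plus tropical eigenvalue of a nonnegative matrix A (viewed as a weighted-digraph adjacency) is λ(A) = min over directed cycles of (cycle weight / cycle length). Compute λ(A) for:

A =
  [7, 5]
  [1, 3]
λ(A) = 3

Enumerate directed cycles and compute their means (weight / length). Sample:
  cycle 0 → 0: weight = 7, length = 1, mean = 7/1 ≈ 7.000
  cycle 1 → 1: weight = 3, length = 1, mean = 3/1 ≈ 3.000
  cycle 0 → 1 → 0: weight = 6, length = 2, mean = 6/2 ≈ 3.000
  cycle 1 → 0 → 1: weight = 6, length = 2, mean = 6/2 ≈ 3.000
Minimum mean = 3.000, attained e.g. along the cycle 1 → 1 with weight 3 and length 1. So λ(A) = 3/1 = 3.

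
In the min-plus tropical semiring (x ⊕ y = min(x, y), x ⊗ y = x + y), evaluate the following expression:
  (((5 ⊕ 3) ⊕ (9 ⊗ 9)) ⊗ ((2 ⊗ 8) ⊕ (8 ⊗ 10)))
(((5 ⊕ 3) ⊕ (9 ⊗ 9)) ⊗ ((2 ⊗ 8) ⊕ (8 ⊗ 10))) = 13

Expand innermost to outermost. Recall ⊕ takes the minimum of its arguments and ⊗ takes their sum. Working out the expression (((5 ⊕ 3) ⊕ (9 ⊗ 9)) ⊗ ((2 ⊗ 8) ⊕ (8 ⊗ 10))) gives 13.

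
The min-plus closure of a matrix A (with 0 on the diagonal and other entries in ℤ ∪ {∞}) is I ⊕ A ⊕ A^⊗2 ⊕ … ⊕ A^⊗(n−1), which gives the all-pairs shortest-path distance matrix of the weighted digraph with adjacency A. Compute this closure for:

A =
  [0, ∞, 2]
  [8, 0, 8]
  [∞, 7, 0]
Closure =
  [0, 9, 2]
  [8, 0, 8]
  [15, 7, 0]

This is the Floyd-Warshall all-pairs shortest-path computation. For each intermediate vertex k = 0, 1, …, 2, update dist[i][j] ← min(dist[i][j], dist[i][k] + dist[k][j]). The final matrix gives, for each (i, j), the minimum total weight of any directed path from i to j (possibly empty when i = j).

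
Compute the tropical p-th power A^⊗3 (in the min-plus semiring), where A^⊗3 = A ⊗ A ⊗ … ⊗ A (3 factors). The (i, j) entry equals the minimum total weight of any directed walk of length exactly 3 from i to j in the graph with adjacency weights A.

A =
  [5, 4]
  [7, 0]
A^⊗3 =
  [11, 4]
  [7, 0]

Each entry (A^⊗3)_ij equals the minimum over all length-3 walks i = v_0 → v_1 → … → v_3 = j of Σ_t A[v_t][v_{t+1}]. For example, for (i, j) = (0, 1) we minimise over 4 possible intermediate vertex sequences; the minimum is 4, attained along the walk 0 → 1 → 1 → 1.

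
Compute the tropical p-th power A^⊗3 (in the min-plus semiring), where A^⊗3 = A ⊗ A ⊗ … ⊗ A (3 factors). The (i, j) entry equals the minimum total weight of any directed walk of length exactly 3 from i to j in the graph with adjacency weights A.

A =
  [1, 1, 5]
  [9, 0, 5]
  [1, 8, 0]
A^⊗3 =
  [3, 1, 5]
  [6, 0, 5]
  [1, 2, 0]

Each entry (A^⊗3)_ij equals the minimum over all length-3 walks i = v_0 → v_1 → … → v_3 = j of Σ_t A[v_t][v_{t+1}]. For example, for (i, j) = (0, 2) we minimise over 9 possible intermediate vertex sequences; the minimum is 5, attained along the walk 0 → 2 → 2 → 2.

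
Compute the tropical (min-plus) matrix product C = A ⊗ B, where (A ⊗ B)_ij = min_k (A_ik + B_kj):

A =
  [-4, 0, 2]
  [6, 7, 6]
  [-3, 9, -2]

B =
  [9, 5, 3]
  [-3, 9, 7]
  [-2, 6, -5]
A ⊗ B =
  [-3, 1, -3]
  [4, 11, 1]
  [-4, 2, -7]

Apply the min-plus product entry-by-entry:
  C[0][0] = min over k of (A[0][0] + B[0][0] = -4 + 9 = 5, A[0][1] + B[1][0] = 0 + -3 = -3, A[0][2] + B[2][0] = 2 + -2 = 0) = -3 (attained at k = 1)
  C[0][1] = min over k of (A[0][0] + B[0][1] = -4 + 5 = 1, A[0][1] + B[1][1] = 0 + 9 = 9, A[0][2] + B[2][1] = 2 + 6 = 8) = 1 (attained at k = 0)
  C[0][2] = min over k of (A[0][0] + B[0][2] = -4 + 3 = -1, A[0][1] + B[1][2] = 0 + 7 = 7, A[0][2] + B[2][2] = 2 + -5 = -3) = -3 (attained at k = 2)
  C[1][0] = min over k of (A[1][0] + B[0][0] = 6 + 9 = 15, A[1][1] + B[1][0] = 7 + -3 = 4, A[1][2] + B[2][0] = 6 + -2 = 4) = 4 (attained at k = 1)
  C[1][1] = min over k of (A[1][0] + B[0][1] = 6 + 5 = 11, A[1][1] + B[1][1] = 7 + 9 = 16, A[1][2] + B[2][1] = 6 + 6 = 12) = 11 (attained at k = 0)
  C[1][2] = min over k of (A[1][0] + B[0][2] = 6 + 3 = 9, A[1][1] + B[1][2] = 7 + 7 = 14, A[1][2] + B[2][2] = 6 + -5 = 1) = 1 (attained at k = 2)
  C[2][0] = min over k of (A[2][0] + B[0][0] = -3 + 9 = 6, A[2][1] + B[1][0] = 9 + -3 = 6, A[2][2] + B[2][0] = -2 + -2 = -4) = -4 (attained at k = 2)
  C[2][1] = min over k of (A[2][0] + B[0][1] = -3 + 5 = 2, A[2][1] + B[1][1] = 9 + 9 = 18, A[2][2] + B[2][1] = -2 + 6 = 4) = 2 (attained at k = 0)
  C[2][2] = min over k of (A[2][0] + B[0][2] = -3 + 3 = 0, A[2][1] + B[1][2] = 9 + 7 = 16, A[2][2] + B[2][2] = -2 + -5 = -7) = -7 (attained at k = 2)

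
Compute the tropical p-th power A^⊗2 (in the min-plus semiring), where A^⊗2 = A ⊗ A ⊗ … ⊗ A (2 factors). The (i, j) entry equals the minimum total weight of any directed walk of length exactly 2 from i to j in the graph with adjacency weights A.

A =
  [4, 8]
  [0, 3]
A^⊗2 =
  [8, 11]
  [3, 6]

Each entry (A^⊗2)_ij equals the minimum over all length-2 walks i = v_0 → v_1 → … → v_2 = j of Σ_t A[v_t][v_{t+1}]. For example, for (i, j) = (0, 1) we minimise over 2 possible intermediate vertex sequences; the minimum is 11, attained along the walk 0 → 1 → 1.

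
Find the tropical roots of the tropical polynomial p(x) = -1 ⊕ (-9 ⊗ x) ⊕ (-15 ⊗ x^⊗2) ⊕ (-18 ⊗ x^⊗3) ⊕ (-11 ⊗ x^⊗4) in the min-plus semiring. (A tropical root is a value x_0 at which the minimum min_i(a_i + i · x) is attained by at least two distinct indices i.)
Roots: {-7, 3, 6, 8}

Each tropical root is a break point of the lower envelope of the lines y = a_i + i · x (there are 5 lines, with slopes 0, 1, ..., 4). Only the lines that attain the minimum somewhere contribute to roots; other lines are dominated. Here the surviving (envelope) indices are i = 4, i = 3, i = 2, i = 1, i = 0.
Intersections between consecutive envelope lines give the roots: for adjacent envelope indices i < j the intersection is x = (a_i − a_j) / (j − i). Reading off the sorted break points: {-7, 3, 6, 8}.
Verification: at each break x_0, at least two indices attain the minimum of min_i(a_i + i · x_0).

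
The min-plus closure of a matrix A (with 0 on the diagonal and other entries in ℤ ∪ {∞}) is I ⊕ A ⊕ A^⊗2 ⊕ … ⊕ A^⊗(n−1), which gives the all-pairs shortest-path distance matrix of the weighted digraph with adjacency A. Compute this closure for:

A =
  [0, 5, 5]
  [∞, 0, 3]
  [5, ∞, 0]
Closure =
  [0, 5, 5]
  [8, 0, 3]
  [5, 10, 0]

This is the Floyd-Warshall all-pairs shortest-path computation. For each intermediate vertex k = 0, 1, …, 2, update dist[i][j] ← min(dist[i][j], dist[i][k] + dist[k][j]). The final matrix gives, for each (i, j), the minimum total weight of any directed path from i to j (possibly empty when i = j).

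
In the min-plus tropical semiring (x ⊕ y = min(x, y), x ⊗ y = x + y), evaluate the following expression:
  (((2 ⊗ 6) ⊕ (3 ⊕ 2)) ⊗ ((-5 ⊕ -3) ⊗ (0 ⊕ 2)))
(((2 ⊗ 6) ⊕ (3 ⊕ 2)) ⊗ ((-5 ⊕ -3) ⊗ (0 ⊕ 2))) = -3

Expand innermost to outermost. Recall ⊕ takes the minimum of its arguments and ⊗ takes their sum. Working out the expression (((2 ⊗ 6) ⊕ (3 ⊕ 2)) ⊗ ((-5 ⊕ -3) ⊗ (0 ⊕ 2))) gives -3.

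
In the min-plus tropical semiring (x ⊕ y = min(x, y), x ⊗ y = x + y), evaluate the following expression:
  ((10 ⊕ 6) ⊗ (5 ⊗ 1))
((10 ⊕ 6) ⊗ (5 ⊗ 1)) = 12

Expand innermost to outermost. Recall ⊕ takes the minimum of its arguments and ⊗ takes their sum. Working out the expression ((10 ⊕ 6) ⊗ (5 ⊗ 1)) gives 12.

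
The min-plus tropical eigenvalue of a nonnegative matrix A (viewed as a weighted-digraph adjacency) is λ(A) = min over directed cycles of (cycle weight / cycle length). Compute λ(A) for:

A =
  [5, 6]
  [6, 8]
λ(A) = 5

Enumerate directed cycles and compute their means (weight / length). Sample:
  cycle 0 → 0: weight = 5, length = 1, mean = 5/1 ≈ 5.000
  cycle 1 → 1: weight = 8, length = 1, mean = 8/1 ≈ 8.000
  cycle 0 → 1 → 0: weight = 12, length = 2, mean = 12/2 ≈ 6.000
  cycle 1 → 0 → 1: weight = 12, length = 2, mean = 12/2 ≈ 6.000
Minimum mean = 5.000, attained e.g. along the cycle 0 → 0 with weight 5 and length 1. So λ(A) = 5/1 = 5.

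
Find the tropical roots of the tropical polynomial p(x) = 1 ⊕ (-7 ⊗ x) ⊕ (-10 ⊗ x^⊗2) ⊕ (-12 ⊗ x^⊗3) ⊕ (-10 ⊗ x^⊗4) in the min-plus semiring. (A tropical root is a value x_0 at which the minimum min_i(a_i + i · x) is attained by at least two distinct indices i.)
Roots: {-2, 2, 3, 8}

Each tropical root is a break point of the lower envelope of the lines y = a_i + i · x (there are 5 lines, with slopes 0, 1, ..., 4). Only the lines that attain the minimum somewhere contribute to roots; other lines are dominated. Here the surviving (envelope) indices are i = 4, i = 3, i = 2, i = 1, i = 0.
Intersections between consecutive envelope lines give the roots: for adjacent envelope indices i < j the intersection is x = (a_i − a_j) / (j − i). Reading off the sorted break points: {-2, 2, 3, 8}.
Verification: at each break x_0, at least two indices attain the minimum of min_i(a_i + i · x_0).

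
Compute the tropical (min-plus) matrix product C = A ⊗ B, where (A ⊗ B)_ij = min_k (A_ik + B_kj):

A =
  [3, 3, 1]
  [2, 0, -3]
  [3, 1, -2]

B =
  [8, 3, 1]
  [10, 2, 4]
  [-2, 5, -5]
A ⊗ B =
  [-1, 5, -4]
  [-5, 2, -8]
  [-4, 3, -7]

Apply the min-plus product entry-by-entry:
  C[0][0] = min over k of (A[0][0] + B[0][0] = 3 + 8 = 11, A[0][1] + B[1][0] = 3 + 10 = 13, A[0][2] + B[2][0] = 1 + -2 = -1) = -1 (attained at k = 2)
  C[0][1] = min over k of (A[0][0] + B[0][1] = 3 + 3 = 6, A[0][1] + B[1][1] = 3 + 2 = 5, A[0][2] + B[2][1] = 1 + 5 = 6) = 5 (attained at k = 1)
  C[0][2] = min over k of (A[0][0] + B[0][2] = 3 + 1 = 4, A[0][1] + B[1][2] = 3 + 4 = 7, A[0][2] + B[2][2] = 1 + -5 = -4) = -4 (attained at k = 2)
  C[1][0] = min over k of (A[1][0] + B[0][0] = 2 + 8 = 10, A[1][1] + B[1][0] = 0 + 10 = 10, A[1][2] + B[2][0] = -3 + -2 = -5) = -5 (attained at k = 2)
  C[1][1] = min over k of (A[1][0] + B[0][1] = 2 + 3 = 5, A[1][1] + B[1][1] = 0 + 2 = 2, A[1][2] + B[2][1] = -3 + 5 = 2) = 2 (attained at k = 1)
  C[1][2] = min over k of (A[1][0] + B[0][2] = 2 + 1 = 3, A[1][1] + B[1][2] = 0 + 4 = 4, A[1][2] + B[2][2] = -3 + -5 = -8) = -8 (attained at k = 2)
  C[2][0] = min over k of (A[2][0] + B[0][0] = 3 + 8 = 11, A[2][1] + B[1][0] = 1 + 10 = 11, A[2][2] + B[2][0] = -2 + -2 = -4) = -4 (attained at k = 2)
  C[2][1] = min over k of (A[2][0] + B[0][1] = 3 + 3 = 6, A[2][1] + B[1][1] = 1 + 2 = 3, A[2][2] + B[2][1] = -2 + 5 = 3) = 3 (attained at k = 1)
  C[2][2] = min over k of (A[2][0] + B[0][2] = 3 + 1 = 4, A[2][1] + B[1][2] = 1 + 4 = 5, A[2][2] + B[2][2] = -2 + -5 = -7) = -7 (attained at k = 2)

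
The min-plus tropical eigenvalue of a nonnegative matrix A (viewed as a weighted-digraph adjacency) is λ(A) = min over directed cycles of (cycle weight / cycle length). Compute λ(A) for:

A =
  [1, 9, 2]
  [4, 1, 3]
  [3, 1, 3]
λ(A) = 1

Enumerate directed cycles and compute their means (weight / length). Sample:
  cycle 0 → 0: weight = 1, length = 1, mean = 1/1 ≈ 1.000
  cycle 1 → 1: weight = 1, length = 1, mean = 1/1 ≈ 1.000
  cycle 2 → 2: weight = 3, length = 1, mean = 3/1 ≈ 3.000
  cycle 0 → 1 → 0: weight = 13, length = 2, mean = 13/2 ≈ 6.500
  cycle 0 → 2 → 0: weight = 5, length = 2, mean = 5/2 ≈ 2.500
  cycle 1 → 0 → 1: weight = 13, length = 2, mean = 13/2 ≈ 6.500
Minimum mean = 1.000, attained e.g. along the cycle 0 → 0 with weight 1 and length 1. So λ(A) = 1/1 = 1.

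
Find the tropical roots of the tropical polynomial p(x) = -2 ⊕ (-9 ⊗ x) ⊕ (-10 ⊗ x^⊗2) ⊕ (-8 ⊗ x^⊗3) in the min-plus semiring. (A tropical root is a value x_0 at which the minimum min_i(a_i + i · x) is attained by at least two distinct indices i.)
Roots: {-2, 1, 7}

Each tropical root is a break point of the lower envelope of the lines y = a_i + i · x (there are 4 lines, with slopes 0, 1, ..., 3). Only the lines that attain the minimum somewhere contribute to roots; other lines are dominated. Here the surviving (envelope) indices are i = 3, i = 2, i = 1, i = 0.
Intersections between consecutive envelope lines give the roots: for adjacent envelope indices i < j the intersection is x = (a_i − a_j) / (j − i). Reading off the sorted break points: {-2, 1, 7}.
Verification: at each break x_0, at least two indices attain the minimum of min_i(a_i + i · x_0).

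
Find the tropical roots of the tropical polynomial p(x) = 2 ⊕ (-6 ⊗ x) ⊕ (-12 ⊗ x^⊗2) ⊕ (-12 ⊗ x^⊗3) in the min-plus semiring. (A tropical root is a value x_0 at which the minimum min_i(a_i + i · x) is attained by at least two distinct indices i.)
Roots: {0, 6, 8}

Each tropical root is a break point of the lower envelope of the lines y = a_i + i · x (there are 4 lines, with slopes 0, 1, ..., 3). Only the lines that attain the minimum somewhere contribute to roots; other lines are dominated. Here the surviving (envelope) indices are i = 3, i = 2, i = 1, i = 0.
Intersections between consecutive envelope lines give the roots: for adjacent envelope indices i < j the intersection is x = (a_i − a_j) / (j − i). Reading off the sorted break points: {0, 6, 8}.
Verification: at each break x_0, at least two indices attain the minimum of min_i(a_i + i · x_0).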